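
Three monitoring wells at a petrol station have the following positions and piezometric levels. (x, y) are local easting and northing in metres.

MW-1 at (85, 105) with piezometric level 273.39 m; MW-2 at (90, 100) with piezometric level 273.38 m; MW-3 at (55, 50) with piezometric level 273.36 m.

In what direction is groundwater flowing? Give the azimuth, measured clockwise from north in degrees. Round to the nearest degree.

Taking MW-1 as reference: MW-2−MW-1 = (5, -5, -0.01); MW-3−MW-1 = (-30, -55, -0.03).
Determinant of the coordinate differences = 5·(-55) − (-30)·(-5) = -425.
∂h/∂x = [(-0.01)·(-55) − (-0.03)·(-5)] / -425 = -0.0009412
∂h/∂y = [5·(-0.03) − (-30)·(-0.01)] / -425 = +0.001059
Flow direction (−∇h) has components (+0.0009412 E, -0.001059 N).
Azimuth = atan2(E, N) = atan2(+0.0009412, -0.001059) = 138.4° ≈ 138°.

138°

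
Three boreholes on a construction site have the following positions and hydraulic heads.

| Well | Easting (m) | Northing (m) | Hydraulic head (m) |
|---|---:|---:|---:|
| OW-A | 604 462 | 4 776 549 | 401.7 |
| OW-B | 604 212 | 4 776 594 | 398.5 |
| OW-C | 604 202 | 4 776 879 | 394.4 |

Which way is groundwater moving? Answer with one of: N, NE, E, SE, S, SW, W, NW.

Three-point gradient (reference OW-A): Δ to OW-B = (-250, 45, -3.2), Δ to OW-C = (-260, 330, -7.3).
∂h/∂x = +0.01028, ∂h/∂y = -0.01403 (det = -70800).
Flow = −∇h = (-0.01028 east, +0.01403 north), which points northwest.

NW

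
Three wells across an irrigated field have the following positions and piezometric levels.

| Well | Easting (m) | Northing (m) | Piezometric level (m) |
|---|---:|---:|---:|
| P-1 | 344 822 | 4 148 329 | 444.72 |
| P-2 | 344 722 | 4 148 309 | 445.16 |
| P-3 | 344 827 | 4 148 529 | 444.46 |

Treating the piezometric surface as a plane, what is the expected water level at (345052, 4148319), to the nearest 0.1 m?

Differences from P-1: to P-2 (Δx, Δy, Δh) = (-100, -20, +0.44); to P-3 = (5, 200, -0.26).
Solve a·Δx + b·Δy = Δh: det = (-100)·200 − 5·(-20) = -19900.
∂h/∂x = [(+0.44)·200 − (-0.26)·(-20)] / -19900 = -0.004161
∂h/∂y = [(-100)·(-0.26) − 5·(+0.44)] / -19900 = -0.001196
h(345052, 4148319) = 444.72 + (-0.004161)·(230) + (-0.001196)·(-10) = 444.72 -0.957 +0.012 = 443.775 m.

443.8 m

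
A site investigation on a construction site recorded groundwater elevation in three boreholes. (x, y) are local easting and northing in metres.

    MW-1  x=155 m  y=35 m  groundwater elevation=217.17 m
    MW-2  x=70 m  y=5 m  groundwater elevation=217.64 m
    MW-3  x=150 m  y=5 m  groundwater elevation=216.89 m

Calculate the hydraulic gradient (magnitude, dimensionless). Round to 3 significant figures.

0.0144

Taking MW-1 as reference: MW-2−MW-1 = (-85, -30, +0.47); MW-3−MW-1 = (-5, -30, -0.28).
Determinant of the coordinate differences = (-85)·(-30) − (-5)·(-30) = 2400.
∂h/∂x = [(+0.47)·(-30) − (-0.28)·(-30)] / 2400 = -0.009375
∂h/∂y = [(-85)·(-0.28) − (-5)·(+0.47)] / 2400 = +0.01090
|∇h| = √(-0.009375² + 0.01090²) = 0.01438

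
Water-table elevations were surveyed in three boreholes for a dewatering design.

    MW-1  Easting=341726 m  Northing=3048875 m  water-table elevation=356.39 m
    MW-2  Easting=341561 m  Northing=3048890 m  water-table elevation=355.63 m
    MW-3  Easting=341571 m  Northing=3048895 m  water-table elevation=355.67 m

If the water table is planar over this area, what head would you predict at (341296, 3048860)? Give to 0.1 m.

354.5 m

Taking MW-1 as reference: MW-2−MW-1 = (-165, 15, -0.76); MW-3−MW-1 = (-155, 20, -0.72).
Determinant of the coordinate differences = (-165)·20 − (-155)·15 = -975.
∂h/∂x = [(-0.76)·20 − (-0.72)·15] / -975 = +0.004513
∂h/∂y = [(-165)·(-0.72) − (-155)·(-0.76)] / -975 = -0.001026
h(341296, 3048860) = 356.39 + (+0.004513)·(-430) + (-0.001026)·(-15) = 356.39 -1.941 +0.015 = 354.465 m.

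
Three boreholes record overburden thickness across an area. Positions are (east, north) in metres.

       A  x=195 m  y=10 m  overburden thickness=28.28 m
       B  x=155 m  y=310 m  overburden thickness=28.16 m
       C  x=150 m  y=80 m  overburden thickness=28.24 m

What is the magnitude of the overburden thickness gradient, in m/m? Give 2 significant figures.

0.00049 m/m

With d = a·x + b·y + c and A as origin, the differences give:
  (-40)·a + 300·b = -0.12
  (-45)·a + 70·b = -0.04
Eliminate b (×70 and ×300, subtract): 10700·a = 3.600 → a = ∂d/∂x = +0.0003364
Back-substitute: b = ∂d/∂y = -0.0003551.
|∇f| = √(0.0003364² + -0.0003551²) = 0.0004891 m/m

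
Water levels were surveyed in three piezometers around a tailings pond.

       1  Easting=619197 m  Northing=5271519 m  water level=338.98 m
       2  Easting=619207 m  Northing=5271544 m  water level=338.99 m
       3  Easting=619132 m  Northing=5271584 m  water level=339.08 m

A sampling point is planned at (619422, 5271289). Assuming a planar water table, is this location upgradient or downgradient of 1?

downgradient

With h = a·x + b·y + c and 1 as origin, the differences give:
  10·a + 25·b = +0.01
  (-65)·a + 65·b = +0.10
Eliminate b (×65 and ×25, subtract): 2275·a = -1.850 → a = ∂h/∂x = -0.0008132
Back-substitute: b = ∂h/∂y = +0.0007253.
Head at (619422, 5271289) = 338.98 + (-0.0008132)·(225) + (+0.0007253)·(-230) = 338.63 m.
That is lower than the 338.98 m at 1, so the point is downgradient.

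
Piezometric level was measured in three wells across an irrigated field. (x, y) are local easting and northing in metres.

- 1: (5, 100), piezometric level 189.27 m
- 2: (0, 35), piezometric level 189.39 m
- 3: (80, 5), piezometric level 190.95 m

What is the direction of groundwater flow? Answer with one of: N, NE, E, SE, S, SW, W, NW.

W

With h = a·x + b·y + c and 1 as origin, the differences give:
  (-5)·a + (-65)·b = +0.12
  75·a + (-95)·b = +1.68
Eliminate b (×(-95) and ×(-65), subtract): 5350·a = 97.800 → a = ∂h/∂x = +0.01828
Back-substitute: b = ∂h/∂y = -0.003252.
Flow = −∇h = (-0.01828 east, +0.003252 north), which points west.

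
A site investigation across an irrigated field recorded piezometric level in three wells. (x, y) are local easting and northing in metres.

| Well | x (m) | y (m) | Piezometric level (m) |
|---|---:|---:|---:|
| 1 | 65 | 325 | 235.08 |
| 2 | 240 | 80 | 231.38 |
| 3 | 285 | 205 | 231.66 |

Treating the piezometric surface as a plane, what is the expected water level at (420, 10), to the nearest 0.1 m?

228.8 m

Taking 1 as reference: 2−1 = (175, -245, -3.70); 3−1 = (220, -120, -3.42).
Solve a·Δx + b·Δy = Δh: det = 175·(-120) − 220·(-245) = 32900.
∂h/∂x = [(-3.70)·(-120) − (-3.42)·(-245)] / 32900 = -0.01197
∂h/∂y = [175·(-3.42) − 220·(-3.70)] / 32900 = +0.006550
h(420, 10) = 235.08 + (-0.01197)·(355) + (+0.006550)·(-315) = 235.08 -4.250 -2.063 = 228.766 m.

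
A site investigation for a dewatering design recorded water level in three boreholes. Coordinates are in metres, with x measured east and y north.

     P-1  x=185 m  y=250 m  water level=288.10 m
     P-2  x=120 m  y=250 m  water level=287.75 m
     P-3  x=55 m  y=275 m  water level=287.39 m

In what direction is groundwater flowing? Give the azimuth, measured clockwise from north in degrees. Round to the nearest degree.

Differences from P-1: to P-2 (Δx, Δy, Δh) = (-65, 0, -0.35); to P-3 = (-130, 25, -0.71).
Determinant of the coordinate differences = (-65)·25 − (-130)·0 = -1625.
∂h/∂x = [(-0.35)·25 − (-0.71)·0] / -1625 = +0.005385
∂h/∂y = [(-65)·(-0.71) − (-130)·(-0.35)] / -1625 = -0.0004000
Flow direction (−∇h) has components (-0.005385 E, +0.0004000 N).
Azimuth = atan2(E, N) = atan2(-0.005385, +0.0004000) = 274.2° ≈ 274°.

274°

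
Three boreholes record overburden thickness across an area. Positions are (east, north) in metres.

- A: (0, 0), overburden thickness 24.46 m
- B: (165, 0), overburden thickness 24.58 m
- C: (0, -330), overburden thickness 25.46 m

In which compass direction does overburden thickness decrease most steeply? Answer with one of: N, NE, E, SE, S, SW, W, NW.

∂d/∂x = (24.58 − 24.46) / (165 − 0) = +0.0007273
∂d/∂y = (25.46 − 24.46) / (-330 − 0) = -0.003030
Steepest decrease is along −∇f = (-0.0007273 E, +0.003030 N) → north.

N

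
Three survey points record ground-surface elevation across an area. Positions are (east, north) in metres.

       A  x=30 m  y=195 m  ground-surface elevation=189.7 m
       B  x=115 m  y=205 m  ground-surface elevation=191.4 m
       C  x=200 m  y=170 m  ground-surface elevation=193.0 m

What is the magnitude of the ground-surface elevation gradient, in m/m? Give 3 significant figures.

0.0199 m/m

Differences from A: to B (Δx, Δy, Δh) = (85, 10, +1.7); to C = (170, -25, +3.3).
Determinant of the coordinate differences = 85·(-25) − 170·10 = -3825.
∂z/∂x = [(+1.7)·(-25) − (+3.3)·10] / -3825 = +0.01974
∂z/∂y = [85·(+3.3) − 170·(+1.7)] / -3825 = +0.002222
|∇f| = √(0.01974² + 0.002222²) = 0.01986 m/m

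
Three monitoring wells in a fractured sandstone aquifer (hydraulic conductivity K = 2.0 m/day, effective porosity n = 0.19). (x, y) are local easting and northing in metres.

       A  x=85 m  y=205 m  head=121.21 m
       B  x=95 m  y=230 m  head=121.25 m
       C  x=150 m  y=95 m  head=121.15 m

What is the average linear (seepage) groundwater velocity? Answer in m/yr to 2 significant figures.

With h = a·x + b·y + c and A as origin, the differences give:
  10·a + 25·b = +0.04
  65·a + (-110)·b = -0.06
Eliminate b (×(-110) and ×25, subtract): -2725·a = -2.900 → a = ∂h/∂x = +0.001064
Back-substitute: b = ∂h/∂y = +0.001174.
|∇h| = √(0.001064² + 0.001174²) = 0.001584
Seepage velocity v = K·i/n = 2.0 × 0.001584 / 0.19 = 0.01667 m/day = 6.089 m/yr.

6.1 m/yr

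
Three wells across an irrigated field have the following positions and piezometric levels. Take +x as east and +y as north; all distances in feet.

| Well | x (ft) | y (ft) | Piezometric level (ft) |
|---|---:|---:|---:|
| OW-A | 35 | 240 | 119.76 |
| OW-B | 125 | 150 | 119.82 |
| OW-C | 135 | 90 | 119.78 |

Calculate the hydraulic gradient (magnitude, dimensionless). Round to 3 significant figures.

0.00185

Differences from OW-A: to OW-B (Δx, Δy, Δh) = (90, -90, +0.06); to OW-C = (100, -150, +0.02).
Solve a·Δx + b·Δy = Δh: det = 90·(-150) − 100·(-90) = -4500.
∂h/∂x = [(+0.06)·(-150) − (+0.02)·(-90)] / -4500 = +0.001600
∂h/∂y = [90·(+0.02) − 100·(+0.06)] / -4500 = +0.0009333
|∇h| = √(0.001600² + 0.0009333²) = 0.001852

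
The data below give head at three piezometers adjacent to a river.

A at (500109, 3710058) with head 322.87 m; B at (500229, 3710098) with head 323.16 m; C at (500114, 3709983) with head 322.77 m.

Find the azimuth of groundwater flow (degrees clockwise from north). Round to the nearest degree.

Differences from A: to B (Δx, Δy, Δh) = (120, 40, +0.29); to C = (5, -75, -0.10).
Solve a·Δx + b·Δy = Δh: det = 120·(-75) − 5·40 = -9200.
∂h/∂x = [(+0.29)·(-75) − (-0.10)·40] / -9200 = +0.001929
∂h/∂y = [120·(-0.10) − 5·(+0.29)] / -9200 = +0.001462
Flow direction (−∇h) has components (-0.001929 E, -0.001462 N).
Azimuth = atan2(E, N) = atan2(-0.001929, -0.001462) = 232.8° ≈ 233°.

233°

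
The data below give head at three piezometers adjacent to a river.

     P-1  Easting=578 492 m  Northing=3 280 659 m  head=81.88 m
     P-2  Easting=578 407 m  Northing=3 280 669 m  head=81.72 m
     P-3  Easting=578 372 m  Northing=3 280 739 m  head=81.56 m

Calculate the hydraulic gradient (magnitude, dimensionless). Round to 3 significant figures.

With h = a·x + b·y + c and P-1 as origin, the differences give:
  (-85)·a + 10·b = -0.16
  (-120)·a + 80·b = -0.32
Eliminate b (×80 and ×10, subtract): -5600·a = -9.600 → a = ∂h/∂x = +0.001714
Back-substitute: b = ∂h/∂y = -0.001429.
|∇h| = √(0.001714² + -0.001429²) = 0.002232

0.00223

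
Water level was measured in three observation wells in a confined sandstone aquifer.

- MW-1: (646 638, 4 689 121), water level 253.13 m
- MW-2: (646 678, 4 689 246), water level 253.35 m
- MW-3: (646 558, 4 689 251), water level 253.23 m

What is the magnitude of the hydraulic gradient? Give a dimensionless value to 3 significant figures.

Three-point gradient (reference MW-1): Δ to MW-2 = (40, 125, +0.22), Δ to MW-3 = (-80, 130, +0.10).
∂h/∂x = +0.001059, ∂h/∂y = +0.001421 (det = 15200).
|∇h| = √(0.001059² + 0.001421²) = 0.001772

0.00177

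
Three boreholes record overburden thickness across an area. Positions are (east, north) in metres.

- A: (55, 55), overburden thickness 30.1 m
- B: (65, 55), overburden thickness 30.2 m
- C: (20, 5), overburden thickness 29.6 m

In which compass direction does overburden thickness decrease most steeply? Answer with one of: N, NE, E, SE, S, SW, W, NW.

W

Differences from A: to B (Δx, Δy, Δh) = (10, 0, +0.1); to C = (-35, -50, -0.5).
Determinant of the coordinate differences = 10·(-50) − (-35)·0 = -500.
∂d/∂x = [(+0.1)·(-50) − (-0.5)·0] / -500 = +0.010000
∂d/∂y = [10·(-0.5) − (-35)·(+0.1)] / -500 = +0.003000
Steepest decrease is along −∇f = (-0.010000 E, -0.003000 N) → west.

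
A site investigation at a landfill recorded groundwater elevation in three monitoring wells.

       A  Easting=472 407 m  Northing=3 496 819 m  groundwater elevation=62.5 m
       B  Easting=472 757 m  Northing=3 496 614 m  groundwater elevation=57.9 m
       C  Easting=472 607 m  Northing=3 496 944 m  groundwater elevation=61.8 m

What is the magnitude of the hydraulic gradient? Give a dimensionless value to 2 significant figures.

Taking A as reference: B−A = (350, -205, -4.6); C−A = (200, 125, -0.7).
Determinant of the coordinate differences = 350·125 − 200·(-205) = 84750.
∂h/∂x = [(-4.6)·125 − (-0.7)·(-205)] / 84750 = -0.008478
∂h/∂y = [350·(-0.7) − 200·(-4.6)] / 84750 = +0.007965
|∇h| = √(-0.008478² + 0.007965²) = 0.01163

0.012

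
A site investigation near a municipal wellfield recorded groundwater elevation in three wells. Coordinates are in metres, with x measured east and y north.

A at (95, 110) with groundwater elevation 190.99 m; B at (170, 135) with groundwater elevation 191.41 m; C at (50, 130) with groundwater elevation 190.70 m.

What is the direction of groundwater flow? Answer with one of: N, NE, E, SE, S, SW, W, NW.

Taking A as reference: B−A = (75, 25, +0.42); C−A = (-45, 20, -0.29).
Determinant of the coordinate differences = 75·20 − (-45)·25 = 2625.
∂h/∂x = [(+0.42)·20 − (-0.29)·25] / 2625 = +0.005962
∂h/∂y = [75·(-0.29) − (-45)·(+0.42)] / 2625 = -0.001086
Flow = −∇h = (-0.005962 east, +0.001086 north), which points west.

W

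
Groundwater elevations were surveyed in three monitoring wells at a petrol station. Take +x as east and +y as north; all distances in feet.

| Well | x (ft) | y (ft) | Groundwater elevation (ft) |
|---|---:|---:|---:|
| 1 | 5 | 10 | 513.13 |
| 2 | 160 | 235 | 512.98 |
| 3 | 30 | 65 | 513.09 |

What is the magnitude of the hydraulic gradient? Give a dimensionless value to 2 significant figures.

Taking 1 as reference: 2−1 = (155, 225, -0.15); 3−1 = (25, 55, -0.04).
Determinant of the coordinate differences = 155·55 − 25·225 = 2900.
∂h/∂x = [(-0.15)·55 − (-0.04)·225] / 2900 = +0.0002586
∂h/∂y = [155·(-0.04) − 25·(-0.15)] / 2900 = -0.0008448
|∇h| = √(0.0002586² + -0.0008448²) = 0.0008835

0.00088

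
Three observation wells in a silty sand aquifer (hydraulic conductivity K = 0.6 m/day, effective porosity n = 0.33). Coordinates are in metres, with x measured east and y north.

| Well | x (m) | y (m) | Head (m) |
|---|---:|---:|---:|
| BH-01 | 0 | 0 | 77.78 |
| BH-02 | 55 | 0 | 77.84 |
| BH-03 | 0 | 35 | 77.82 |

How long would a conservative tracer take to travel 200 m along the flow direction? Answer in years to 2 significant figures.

190 years

∂h/∂x = (77.84 − 77.78) / (55 − 0) = +0.001091
∂h/∂y = (77.82 − 77.78) / (35 − 0) = +0.001143
|∇h| = √(0.001091² + 0.001143²) = 0.00158
Seepage velocity v = K·i/n = 0.6 × 0.00158 / 0.33 = 0.002873 m/day.
t = 200 / 0.002873 = 6.961e+04 days = 191 years.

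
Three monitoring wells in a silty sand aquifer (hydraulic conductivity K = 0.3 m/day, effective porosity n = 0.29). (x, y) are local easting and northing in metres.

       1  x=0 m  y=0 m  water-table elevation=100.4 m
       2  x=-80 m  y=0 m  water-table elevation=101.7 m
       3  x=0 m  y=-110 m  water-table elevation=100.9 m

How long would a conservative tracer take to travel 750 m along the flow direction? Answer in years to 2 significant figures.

∂h/∂x = (101.7 − 100.4) / (-80 − 0) = -0.01625
∂h/∂y = (100.9 − 100.4) / (-110 − 0) = -0.004545
|∇h| = √(-0.01625² + -0.004545²) = 0.01687
Seepage velocity v = K·i/n = 0.3 × 0.01687 / 0.29 = 0.01745 m/day.
t = 750 / 0.01745 = 4.298e+04 days = 118 years.

120 years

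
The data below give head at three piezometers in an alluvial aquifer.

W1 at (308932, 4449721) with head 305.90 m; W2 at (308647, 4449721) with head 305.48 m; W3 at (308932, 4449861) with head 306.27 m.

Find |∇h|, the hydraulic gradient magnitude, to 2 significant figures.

0.0030

∂h/∂x = (305.48 − 305.90) / (308647 − 308932) = +0.001474
∂h/∂y = (306.27 − 305.90) / (4449861 − 4449721) = +0.002643
|∇h| = √(0.001474² + 0.002643²) = 0.003026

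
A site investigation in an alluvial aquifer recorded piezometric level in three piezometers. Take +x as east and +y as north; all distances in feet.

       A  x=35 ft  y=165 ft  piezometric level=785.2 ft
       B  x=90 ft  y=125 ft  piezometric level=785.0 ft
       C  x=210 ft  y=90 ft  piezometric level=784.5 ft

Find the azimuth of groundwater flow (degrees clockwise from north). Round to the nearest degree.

075°

Differences from A: to B (Δx, Δy, Δh) = (55, -40, -0.2); to C = (175, -75, -0.7).
Determinant of the coordinate differences = 55·(-75) − 175·(-40) = 2875.
∂h/∂x = [(-0.2)·(-75) − (-0.7)·(-40)] / 2875 = -0.004522
∂h/∂y = [55·(-0.7) − 175·(-0.2)] / 2875 = -0.001217
Flow direction (−∇h) has components (+0.004522 E, +0.001217 N).
Azimuth = atan2(E, N) = atan2(+0.004522, +0.001217) = 74.9° ≈ 075°.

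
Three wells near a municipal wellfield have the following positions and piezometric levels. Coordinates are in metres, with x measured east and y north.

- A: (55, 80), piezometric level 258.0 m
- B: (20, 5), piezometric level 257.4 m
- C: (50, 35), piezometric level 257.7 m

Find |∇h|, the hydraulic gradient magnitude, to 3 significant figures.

Three-point gradient (reference A): Δ to B = (-35, -75, -0.6), Δ to C = (-5, -45, -0.3).
∂h/∂x = +0.003750, ∂h/∂y = +0.006250 (det = 1200).
|∇h| = √(0.003750² + 0.006250²) = 0.007289

0.00729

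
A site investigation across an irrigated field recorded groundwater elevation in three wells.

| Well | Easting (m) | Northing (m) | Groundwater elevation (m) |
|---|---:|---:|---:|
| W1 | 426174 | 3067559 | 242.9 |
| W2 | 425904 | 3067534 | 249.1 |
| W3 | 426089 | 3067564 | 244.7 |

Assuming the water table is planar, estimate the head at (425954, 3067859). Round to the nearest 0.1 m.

Taking W1 as reference: W2−W1 = (-270, -25, +6.2); W3−W1 = (-85, 5, +1.8).
Determinant of the coordinate differences = (-270)·5 − (-85)·(-25) = -3475.
∂h/∂x = [(+6.2)·5 − (+1.8)·(-25)] / -3475 = -0.02187
∂h/∂y = [(-270)·(+1.8) − (-85)·(+6.2)] / -3475 = -0.01180
h(425954, 3067859) = 242.9 + (-0.02187)·(-220) + (-0.01180)·(300) = 242.9 +4.812 -3.540 = 244.172 m.

244.2 m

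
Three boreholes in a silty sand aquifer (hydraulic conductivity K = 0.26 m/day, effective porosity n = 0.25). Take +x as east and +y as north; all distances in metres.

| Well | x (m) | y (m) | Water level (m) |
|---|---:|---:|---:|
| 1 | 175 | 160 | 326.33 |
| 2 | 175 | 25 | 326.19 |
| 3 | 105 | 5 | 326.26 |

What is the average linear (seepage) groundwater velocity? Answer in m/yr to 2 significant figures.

Three-point gradient (reference 1): Δ to 2 = (0, -135, -0.14), Δ to 3 = (-70, -155, -0.07).
∂h/∂x = -0.001296, ∂h/∂y = +0.001037 (det = -9450).
|∇h| = √(-0.001296² + 0.001037²) = 0.00166
Seepage velocity v = K·i/n = 0.26 × 0.00166 / 0.25 = 0.001726 m/day = 0.6304 m/yr.

0.63 m/yr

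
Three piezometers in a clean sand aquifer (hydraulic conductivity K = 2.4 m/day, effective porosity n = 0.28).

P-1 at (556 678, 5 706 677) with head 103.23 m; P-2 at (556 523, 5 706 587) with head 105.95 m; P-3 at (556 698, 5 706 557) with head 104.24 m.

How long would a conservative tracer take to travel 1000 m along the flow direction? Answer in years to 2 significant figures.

With h = a·x + b·y + c and P-1 as origin, the differences give:
  (-155)·a + (-90)·b = +2.72
  20·a + (-120)·b = +1.01
Eliminate b (×(-120) and ×(-90), subtract): 20400·a = -235.500 → a = ∂h/∂x = -0.01154
Back-substitute: b = ∂h/∂y = -0.01034.
|∇h| = √(-0.01154² + -0.01034²) = 0.01549
Seepage velocity v = K·i/n = 2.4 × 0.01549 / 0.28 = 0.1328 m/day.
t = 1000 / 0.1328 = 7530 days = 20.6 years.

21 years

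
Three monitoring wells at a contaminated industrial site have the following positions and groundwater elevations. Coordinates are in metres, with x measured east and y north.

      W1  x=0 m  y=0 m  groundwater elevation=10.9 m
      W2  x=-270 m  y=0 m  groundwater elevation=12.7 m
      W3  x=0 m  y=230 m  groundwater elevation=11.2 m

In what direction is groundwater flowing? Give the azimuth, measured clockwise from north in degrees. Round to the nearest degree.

∂h/∂x = (12.7 − 10.9) / (-270 − 0) = -0.006667
∂h/∂y = (11.2 − 10.9) / (230 − 0) = +0.001304
Flow direction (−∇h) has components (+0.006667 E, -0.001304 N).
Azimuth = atan2(E, N) = atan2(+0.006667, -0.001304) = 101.1° ≈ 101°.

101°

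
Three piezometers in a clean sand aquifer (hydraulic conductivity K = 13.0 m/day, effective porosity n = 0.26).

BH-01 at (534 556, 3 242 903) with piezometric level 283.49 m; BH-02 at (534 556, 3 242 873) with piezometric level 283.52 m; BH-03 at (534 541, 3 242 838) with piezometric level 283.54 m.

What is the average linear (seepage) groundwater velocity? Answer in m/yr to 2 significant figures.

Taking BH-01 as reference: BH-02−BH-01 = (0, -30, +0.03); BH-03−BH-01 = (-15, -65, +0.05).
Solve a·Δx + b·Δy = Δh: det = 0·(-65) − (-15)·(-30) = -450.
∂h/∂x = [(+0.03)·(-65) − (+0.05)·(-30)] / -450 = +0.0010000
∂h/∂y = [0·(+0.05) − (-15)·(+0.03)] / -450 = -0.0010000
|∇h| = √(0.0010000² + -0.0010000²) = 0.001414
Seepage velocity v = K·i/n = 13.0 × 0.001414 / 0.26 = 0.0707 m/day = 25.82 m/yr.

26 m/yr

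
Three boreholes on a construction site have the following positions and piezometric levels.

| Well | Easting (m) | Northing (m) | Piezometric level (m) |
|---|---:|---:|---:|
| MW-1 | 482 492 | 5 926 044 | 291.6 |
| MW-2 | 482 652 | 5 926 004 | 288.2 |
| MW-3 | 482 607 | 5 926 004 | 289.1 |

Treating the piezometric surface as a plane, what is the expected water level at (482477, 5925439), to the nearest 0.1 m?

Differences from MW-1: to MW-2 (Δx, Δy, Δh) = (160, -40, -3.4); to MW-3 = (115, -40, -2.5).
Determinant of the coordinate differences = 160·(-40) − 115·(-40) = -1800.
∂h/∂x = [(-3.4)·(-40) − (-2.5)·(-40)] / -1800 = -0.02000
∂h/∂y = [160·(-2.5) − 115·(-3.4)] / -1800 = +0.005000
h(482477, 5925439) = 291.6 + (-0.02000)·(-15) + (+0.005000)·(-605) = 291.6 +0.300 -3.025 = 288.875 m.

288.9 m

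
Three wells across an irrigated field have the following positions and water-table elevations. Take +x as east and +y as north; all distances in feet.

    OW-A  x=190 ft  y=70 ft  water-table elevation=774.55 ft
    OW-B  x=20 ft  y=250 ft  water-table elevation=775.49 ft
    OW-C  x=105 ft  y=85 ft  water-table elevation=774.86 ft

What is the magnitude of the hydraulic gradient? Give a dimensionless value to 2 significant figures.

0.0039

Taking OW-A as reference: OW-B−OW-A = (-170, 180, +0.94); OW-C−OW-A = (-85, 15, +0.31).
Solve a·Δx + b·Δy = Δh: det = (-170)·15 − (-85)·180 = 12750.
∂h/∂x = [(+0.94)·15 − (+0.31)·180] / 12750 = -0.003271
∂h/∂y = [(-170)·(+0.31) − (-85)·(+0.94)] / 12750 = +0.002133
|∇h| = √(-0.003271² + 0.002133²) = 0.003905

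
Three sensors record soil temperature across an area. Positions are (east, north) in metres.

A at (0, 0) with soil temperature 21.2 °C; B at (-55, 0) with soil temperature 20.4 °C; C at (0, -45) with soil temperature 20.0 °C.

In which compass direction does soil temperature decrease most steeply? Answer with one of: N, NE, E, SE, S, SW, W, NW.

SW

∂T/∂x = (20.4 − 21.2) / (-55 − 0) = +0.01455
∂T/∂y = (20.0 − 21.2) / (-45 − 0) = +0.02667
Steepest decrease is along −∇f = (-0.01455 E, -0.02667 N) → southwest.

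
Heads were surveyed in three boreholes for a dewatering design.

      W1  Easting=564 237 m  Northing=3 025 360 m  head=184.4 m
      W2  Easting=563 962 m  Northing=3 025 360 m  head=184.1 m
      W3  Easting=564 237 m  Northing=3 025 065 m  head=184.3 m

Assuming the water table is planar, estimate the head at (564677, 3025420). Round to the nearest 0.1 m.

184.9 m

∂h/∂x = (184.1 − 184.4) / (563962 − 564237) = +0.001091
∂h/∂y = (184.3 − 184.4) / (3025065 − 3025360) = +0.0003390
h(564677, 3025420) = 184.4 + (+0.001091)·(440) + (+0.0003390)·(60) = 184.4 +0.480 +0.020 = 184.900 m.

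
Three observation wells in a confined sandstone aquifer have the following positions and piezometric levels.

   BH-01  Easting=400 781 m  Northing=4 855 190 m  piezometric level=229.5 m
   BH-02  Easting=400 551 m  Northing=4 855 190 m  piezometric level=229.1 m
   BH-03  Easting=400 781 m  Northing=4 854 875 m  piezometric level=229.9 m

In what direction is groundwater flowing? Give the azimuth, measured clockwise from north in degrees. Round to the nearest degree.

∂h/∂x = (229.1 − 229.5) / (400551 − 400781) = +0.001739
∂h/∂y = (229.9 − 229.5) / (4854875 − 4855190) = -0.001270
Flow direction (−∇h) has components (-0.001739 E, +0.001270 N).
Azimuth = atan2(E, N) = atan2(-0.001739, +0.001270) = 306.1° ≈ 306°.

306°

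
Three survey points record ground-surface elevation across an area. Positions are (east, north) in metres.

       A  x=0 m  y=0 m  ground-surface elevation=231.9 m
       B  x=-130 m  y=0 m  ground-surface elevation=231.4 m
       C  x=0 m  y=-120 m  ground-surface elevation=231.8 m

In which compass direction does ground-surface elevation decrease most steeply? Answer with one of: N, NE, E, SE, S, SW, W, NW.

W

∂z/∂x = (231.4 − 231.9) / (-130 − 0) = +0.003846
∂z/∂y = (231.8 − 231.9) / (-120 − 0) = +0.0008333
Steepest decrease is along −∇f = (-0.003846 E, -0.0008333 N) → west.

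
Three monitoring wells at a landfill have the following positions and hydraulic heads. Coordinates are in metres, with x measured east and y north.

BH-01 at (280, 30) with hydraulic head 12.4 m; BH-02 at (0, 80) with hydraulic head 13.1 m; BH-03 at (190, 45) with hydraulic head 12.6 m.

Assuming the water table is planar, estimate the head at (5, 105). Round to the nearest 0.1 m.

Three-point gradient (reference BH-01): Δ to BH-02 = (-280, 50, +0.7), Δ to BH-03 = (-90, 15, +0.2).
∂h/∂x = +0.001667, ∂h/∂y = +0.02333 (det = 300).
h(5, 105) = 12.4 + (+0.001667)·(-275) + (+0.02333)·(75) = 12.4 -0.458 +1.750 = 13.692 m.

13.7 m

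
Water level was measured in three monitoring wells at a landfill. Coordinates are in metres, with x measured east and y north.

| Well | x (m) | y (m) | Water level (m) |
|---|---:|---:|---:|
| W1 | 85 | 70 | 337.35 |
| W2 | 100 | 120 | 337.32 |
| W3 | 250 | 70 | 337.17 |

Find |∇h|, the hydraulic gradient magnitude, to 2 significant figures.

0.0011

Taking W1 as reference: W2−W1 = (15, 50, -0.03); W3−W1 = (165, 0, -0.18).
Determinant of the coordinate differences = 15·0 − 165·50 = -8250.
∂h/∂x = [(-0.03)·0 − (-0.18)·50] / -8250 = -0.001091
∂h/∂y = [15·(-0.18) − 165·(-0.03)] / -8250 = -0.0002727
|∇h| = √(-0.001091² + -0.0002727²) = 0.001125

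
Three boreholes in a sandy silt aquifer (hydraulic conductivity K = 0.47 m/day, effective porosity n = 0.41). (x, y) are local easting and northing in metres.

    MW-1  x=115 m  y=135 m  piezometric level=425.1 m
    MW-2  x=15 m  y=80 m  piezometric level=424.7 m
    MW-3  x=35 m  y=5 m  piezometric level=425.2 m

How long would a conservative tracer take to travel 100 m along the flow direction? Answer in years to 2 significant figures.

29 years

Taking MW-1 as reference: MW-2−MW-1 = (-100, -55, -0.4); MW-3−MW-1 = (-80, -130, +0.1).
Determinant of the coordinate differences = (-100)·(-130) − (-80)·(-55) = 8600.
∂h/∂x = [(-0.4)·(-130) − (+0.1)·(-55)] / 8600 = +0.006686
∂h/∂y = [(-100)·(+0.1) − (-80)·(-0.4)] / 8600 = -0.004884
|∇h| = √(0.006686² + -0.004884²) = 0.00828
Seepage velocity v = K·i/n = 0.47 × 0.00828 / 0.41 = 0.009492 m/day.
t = 100 / 0.009492 = 1.054e+04 days = 28.9 years.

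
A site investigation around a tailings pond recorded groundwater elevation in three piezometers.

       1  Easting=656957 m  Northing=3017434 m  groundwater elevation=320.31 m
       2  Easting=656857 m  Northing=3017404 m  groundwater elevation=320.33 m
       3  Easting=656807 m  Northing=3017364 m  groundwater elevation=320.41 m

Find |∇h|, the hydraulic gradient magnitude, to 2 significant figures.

0.0029

Differences from 1: to 2 (Δx, Δy, Δh) = (-100, -30, +0.02); to 3 = (-150, -70, +0.10).
Determinant of the coordinate differences = (-100)·(-70) − (-150)·(-30) = 2500.
∂h/∂x = [(+0.02)·(-70) − (+0.10)·(-30)] / 2500 = +0.0006400
∂h/∂y = [(-100)·(+0.10) − (-150)·(+0.02)] / 2500 = -0.002800
|∇h| = √(0.0006400² + -0.002800²) = 0.002872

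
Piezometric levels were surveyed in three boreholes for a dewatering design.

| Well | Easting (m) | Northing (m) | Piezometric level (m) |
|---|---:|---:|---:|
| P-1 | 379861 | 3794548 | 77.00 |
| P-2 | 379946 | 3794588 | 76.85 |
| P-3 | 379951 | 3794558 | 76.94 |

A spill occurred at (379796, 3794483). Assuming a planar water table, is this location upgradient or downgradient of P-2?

upgradient

With h = a·x + b·y + c and P-1 as origin, the differences give:
  85·a + 40·b = -0.15
  90·a + 10·b = -0.06
Eliminate b (×10 and ×40, subtract): -2750·a = 0.900 → a = ∂h/∂x = -0.0003273
Back-substitute: b = ∂h/∂y = -0.003055.
Head at (379796, 3794483) = 77.00 + (-0.0003273)·(-65) + (-0.003055)·(-65) = 77.22 m.
That is higher than the 76.85 m at P-2, so the point is upgradient.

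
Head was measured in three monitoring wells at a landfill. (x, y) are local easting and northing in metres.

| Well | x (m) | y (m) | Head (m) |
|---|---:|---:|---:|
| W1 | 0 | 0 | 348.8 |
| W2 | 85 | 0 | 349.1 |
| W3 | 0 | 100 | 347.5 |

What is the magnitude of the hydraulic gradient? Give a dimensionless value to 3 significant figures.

0.0135

∂h/∂x = (349.1 − 348.8) / (85 − 0) = +0.003529
∂h/∂y = (347.5 − 348.8) / (100 − 0) = -0.01300
|∇h| = √(0.003529² + -0.01300²) = 0.01347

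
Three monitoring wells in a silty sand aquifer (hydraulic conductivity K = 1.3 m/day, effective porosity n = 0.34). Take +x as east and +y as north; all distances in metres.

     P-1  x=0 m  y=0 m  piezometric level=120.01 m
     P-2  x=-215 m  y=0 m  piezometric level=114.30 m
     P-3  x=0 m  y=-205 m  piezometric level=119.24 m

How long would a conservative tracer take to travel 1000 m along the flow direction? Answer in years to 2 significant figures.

27 years

∂h/∂x = (114.30 − 120.01) / (-215 − 0) = +0.02656
∂h/∂y = (119.24 − 120.01) / (-205 − 0) = +0.003756
|∇h| = √(0.02656² + 0.003756²) = 0.02682
Seepage velocity v = K·i/n = 1.3 × 0.02682 / 0.34 = 0.1025 m/day.
t = 1000 / 0.1025 = 9756 days = 26.7 years.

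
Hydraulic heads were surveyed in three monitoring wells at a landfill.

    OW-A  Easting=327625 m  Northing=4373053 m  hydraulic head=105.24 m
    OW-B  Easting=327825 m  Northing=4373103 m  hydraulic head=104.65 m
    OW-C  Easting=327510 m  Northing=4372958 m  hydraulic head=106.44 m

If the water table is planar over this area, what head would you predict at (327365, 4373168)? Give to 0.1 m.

With h = a·x + b·y + c and OW-A as origin, the differences give:
  200·a + 50·b = -0.59
  (-115)·a + (-95)·b = +1.20
Eliminate b (×(-95) and ×50, subtract): -13250·a = -3.950 → a = ∂h/∂x = +0.0002981
Back-substitute: b = ∂h/∂y = -0.01299.
h(327365, 4373168) = 105.24 + (+0.0002981)·(-260) + (-0.01299)·(115) = 105.24 -0.078 -1.494 = 103.668 m.

103.7 m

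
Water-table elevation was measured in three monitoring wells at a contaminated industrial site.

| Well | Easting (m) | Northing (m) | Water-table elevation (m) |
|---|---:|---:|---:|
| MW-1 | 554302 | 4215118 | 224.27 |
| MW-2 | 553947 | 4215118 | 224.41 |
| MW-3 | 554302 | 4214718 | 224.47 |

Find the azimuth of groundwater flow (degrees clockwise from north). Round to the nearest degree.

038°

∂h/∂x = (224.41 − 224.27) / (553947 − 554302) = -0.0003944
∂h/∂y = (224.47 − 224.27) / (4214718 − 4215118) = -0.0005000
Flow direction (−∇h) has components (+0.0003944 E, +0.0005000 N).
Azimuth = atan2(E, N) = atan2(+0.0003944, +0.0005000) = 38.3° ≈ 038°.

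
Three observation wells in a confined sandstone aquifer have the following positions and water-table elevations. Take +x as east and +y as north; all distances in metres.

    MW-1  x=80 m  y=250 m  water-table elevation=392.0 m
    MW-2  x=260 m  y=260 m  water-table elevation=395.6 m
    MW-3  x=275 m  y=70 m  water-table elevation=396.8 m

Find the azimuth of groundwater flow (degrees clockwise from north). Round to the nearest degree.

283°

With h = a·x + b·y + c and MW-1 as origin, the differences give:
  180·a + 10·b = +3.6
  195·a + (-180)·b = +4.8
Eliminate b (×(-180) and ×10, subtract): -34350·a = -696.00 → a = ∂h/∂x = +0.02026
Back-substitute: b = ∂h/∂y = -0.004716.
Flow direction (−∇h) has components (-0.02026 E, +0.004716 N).
Azimuth = atan2(E, N) = atan2(-0.02026, +0.004716) = 283.1° ≈ 283°.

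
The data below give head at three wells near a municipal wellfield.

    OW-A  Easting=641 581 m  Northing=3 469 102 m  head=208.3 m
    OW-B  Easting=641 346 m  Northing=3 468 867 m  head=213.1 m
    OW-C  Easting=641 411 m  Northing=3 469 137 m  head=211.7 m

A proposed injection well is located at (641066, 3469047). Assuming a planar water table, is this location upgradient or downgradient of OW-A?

Differences from OW-A: to OW-B (Δx, Δy, Δh) = (-235, -235, +4.8); to OW-C = (-170, 35, +3.4).
Solve a·Δx + b·Δy = Δh: det = (-235)·35 − (-170)·(-235) = -48175.
∂h/∂x = [(+4.8)·35 − (+3.4)·(-235)] / -48175 = -0.02007
∂h/∂y = [(-235)·(+3.4) − (-170)·(+4.8)] / -48175 = -0.0003529
Head at (641066, 3469047) = 208.3 + (-0.02007)·(-515) + (-0.0003529)·(-55) = 218.66 m.
That is higher than the 208.3 m at OW-A, so the point is upgradient.

upgradient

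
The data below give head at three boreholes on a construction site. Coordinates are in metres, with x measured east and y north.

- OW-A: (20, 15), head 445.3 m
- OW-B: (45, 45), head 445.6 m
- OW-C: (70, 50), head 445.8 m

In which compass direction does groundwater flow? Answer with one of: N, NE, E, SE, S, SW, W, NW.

SW

With h = a·x + b·y + c and OW-A as origin, the differences give:
  25·a + 30·b = +0.3
  50·a + 35·b = +0.5
Eliminate b (×35 and ×30, subtract): -625·a = -4.50 → a = ∂h/∂x = +0.007200
Back-substitute: b = ∂h/∂y = +0.004000.
Flow = −∇h = (-0.007200 east, -0.004000 north), which points southwest.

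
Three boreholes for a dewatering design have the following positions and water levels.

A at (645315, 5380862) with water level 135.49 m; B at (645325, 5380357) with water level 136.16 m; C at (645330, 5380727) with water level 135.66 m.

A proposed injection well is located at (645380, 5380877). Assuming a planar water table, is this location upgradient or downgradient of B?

downgradient

Three-point gradient (reference A): Δ to B = (10, -505, +0.67), Δ to C = (15, -135, +0.17).
∂h/∂x = -0.0007390, ∂h/∂y = -0.001341 (det = 6225).
Head at (645380, 5380877) = 135.49 + (-0.0007390)·(65) + (-0.001341)·(15) = 135.42 m.
That is lower than the 136.16 m at B, so the point is downgradient.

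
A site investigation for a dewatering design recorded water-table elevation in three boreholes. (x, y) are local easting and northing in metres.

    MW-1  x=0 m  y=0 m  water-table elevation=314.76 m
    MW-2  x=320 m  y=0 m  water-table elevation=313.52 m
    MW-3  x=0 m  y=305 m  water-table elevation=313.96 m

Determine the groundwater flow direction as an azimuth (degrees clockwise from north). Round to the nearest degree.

∂h/∂x = (313.52 − 314.76) / (320 − 0) = -0.003875
∂h/∂y = (313.96 − 314.76) / (305 − 0) = -0.002623
Flow direction (−∇h) has components (+0.003875 E, +0.002623 N).
Azimuth = atan2(E, N) = atan2(+0.003875, +0.002623) = 55.9° ≈ 056°.

056°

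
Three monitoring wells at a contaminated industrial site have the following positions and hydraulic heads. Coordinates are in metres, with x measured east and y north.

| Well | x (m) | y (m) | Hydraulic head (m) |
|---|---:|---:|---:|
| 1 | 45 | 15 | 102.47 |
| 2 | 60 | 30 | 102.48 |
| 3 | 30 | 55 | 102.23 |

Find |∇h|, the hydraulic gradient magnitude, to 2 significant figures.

With h = a·x + b·y + c and 1 as origin, the differences give:
  15·a + 15·b = +0.01
  (-15)·a + 40·b = -0.24
Eliminate b (×40 and ×15, subtract): 825·a = 4.000 → a = ∂h/∂x = +0.004848
Back-substitute: b = ∂h/∂y = -0.004182.
|∇h| = √(0.004848² + -0.004182²) = 0.006403

0.0064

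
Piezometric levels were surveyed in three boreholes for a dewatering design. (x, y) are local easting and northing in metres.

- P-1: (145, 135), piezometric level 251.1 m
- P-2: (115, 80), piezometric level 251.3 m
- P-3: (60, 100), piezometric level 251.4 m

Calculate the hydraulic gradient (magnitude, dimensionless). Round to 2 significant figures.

0.0034

Differences from P-1: to P-2 (Δx, Δy, Δh) = (-30, -55, +0.2); to P-3 = (-85, -35, +0.3).
Solve a·Δx + b·Δy = Δh: det = (-30)·(-35) − (-85)·(-55) = -3625.
∂h/∂x = [(+0.2)·(-35) − (+0.3)·(-55)] / -3625 = -0.002621
∂h/∂y = [(-30)·(+0.3) − (-85)·(+0.2)] / -3625 = -0.002207
|∇h| = √(-0.002621² + -0.002207²) = 0.003426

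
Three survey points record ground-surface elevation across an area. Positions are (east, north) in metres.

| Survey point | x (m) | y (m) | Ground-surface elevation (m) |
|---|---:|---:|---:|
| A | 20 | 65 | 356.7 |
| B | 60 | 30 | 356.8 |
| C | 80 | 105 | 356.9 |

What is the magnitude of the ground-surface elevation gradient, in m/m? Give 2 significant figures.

0.0030 m/m

Three-point gradient (reference A): Δ to B = (40, -35, +0.1), Δ to C = (60, 40, +0.2).
∂z/∂x = +0.002973, ∂z/∂y = +0.0005405 (det = 3700).
|∇f| = √(0.002973² + 0.0005405²) = 0.003022 m/m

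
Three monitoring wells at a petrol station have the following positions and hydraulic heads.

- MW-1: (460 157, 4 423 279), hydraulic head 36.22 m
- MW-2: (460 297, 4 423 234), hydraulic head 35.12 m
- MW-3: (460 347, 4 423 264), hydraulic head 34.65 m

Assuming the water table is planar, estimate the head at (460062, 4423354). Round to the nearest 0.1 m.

36.9 m

With h = a·x + b·y + c and MW-1 as origin, the differences give:
  140·a + (-45)·b = -1.10
  190·a + (-15)·b = -1.57
Eliminate b (×(-15) and ×(-45), subtract): 6450·a = -54.150 → a = ∂h/∂x = -0.008395
Back-substitute: b = ∂h/∂y = -0.001674.
h(460062, 4423354) = 36.22 + (-0.008395)·(-95) + (-0.001674)·(75) = 36.22 +0.798 -0.126 = 36.892 m.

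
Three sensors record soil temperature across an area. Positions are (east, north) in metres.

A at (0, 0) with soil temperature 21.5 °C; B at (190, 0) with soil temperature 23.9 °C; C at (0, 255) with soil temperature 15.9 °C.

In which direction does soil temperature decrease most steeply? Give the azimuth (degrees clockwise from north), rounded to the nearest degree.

330°

∂T/∂x = (23.9 − 21.5) / (190 − 0) = +0.01263
∂T/∂y = (15.9 − 21.5) / (255 − 0) = -0.02196
Steepest decrease is along −∇f: components (-0.01263 E, +0.02196 N).
Azimuth = atan2(-0.01263, +0.02196) = 330.1° ≈ 330°.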